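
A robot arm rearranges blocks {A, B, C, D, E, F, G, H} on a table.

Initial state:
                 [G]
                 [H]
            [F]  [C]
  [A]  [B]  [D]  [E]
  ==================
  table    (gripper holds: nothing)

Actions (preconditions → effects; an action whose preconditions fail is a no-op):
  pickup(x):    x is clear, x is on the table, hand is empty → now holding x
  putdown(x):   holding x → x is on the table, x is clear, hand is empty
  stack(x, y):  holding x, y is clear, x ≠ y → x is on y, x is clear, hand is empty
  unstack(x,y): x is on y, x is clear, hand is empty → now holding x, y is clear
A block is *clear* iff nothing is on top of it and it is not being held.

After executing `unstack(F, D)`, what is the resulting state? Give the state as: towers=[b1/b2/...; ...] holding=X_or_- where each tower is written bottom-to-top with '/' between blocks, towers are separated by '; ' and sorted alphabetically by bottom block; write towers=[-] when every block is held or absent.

towers=[A; B; D; E/C/H/G] holding=F

before: towers=[A; B; D/F; E/C/H/G] holding=-
pre[unstack(F, D)]: on(F,D) ok, clear(F) ok, handempty ok
all met → apply unstack(F, D)
after:  towers=[A; B; D; E/C/H/G] holding=F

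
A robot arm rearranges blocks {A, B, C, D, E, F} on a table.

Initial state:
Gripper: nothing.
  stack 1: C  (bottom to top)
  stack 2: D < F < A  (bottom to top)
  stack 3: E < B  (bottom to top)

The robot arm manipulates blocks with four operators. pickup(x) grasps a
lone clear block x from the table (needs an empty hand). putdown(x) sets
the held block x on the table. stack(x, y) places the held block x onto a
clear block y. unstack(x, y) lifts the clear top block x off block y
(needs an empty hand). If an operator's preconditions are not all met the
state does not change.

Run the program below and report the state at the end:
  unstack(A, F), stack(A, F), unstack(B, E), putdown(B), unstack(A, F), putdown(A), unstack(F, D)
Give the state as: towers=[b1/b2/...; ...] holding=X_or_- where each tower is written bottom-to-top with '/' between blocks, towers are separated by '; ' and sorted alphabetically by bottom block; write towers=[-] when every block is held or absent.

step 1 (unstack(A, F)): towers=[C; D/F; E/B] holding=A
step 2 (stack(A, F)): towers=[C; D/F/A; E/B] holding=-
step 3 (unstack(B, E)): towers=[C; D/F/A; E] holding=B
step 4 (putdown(B)): towers=[B; C; D/F/A; E] holding=-
step 5 (unstack(A, F)): towers=[B; C; D/F; E] holding=A
step 6 (putdown(A)): towers=[A; B; C; D/F; E] holding=-
step 7 (unstack(F, D)): towers=[A; B; C; D; E] holding=F

towers=[A; B; C; D; E] holding=F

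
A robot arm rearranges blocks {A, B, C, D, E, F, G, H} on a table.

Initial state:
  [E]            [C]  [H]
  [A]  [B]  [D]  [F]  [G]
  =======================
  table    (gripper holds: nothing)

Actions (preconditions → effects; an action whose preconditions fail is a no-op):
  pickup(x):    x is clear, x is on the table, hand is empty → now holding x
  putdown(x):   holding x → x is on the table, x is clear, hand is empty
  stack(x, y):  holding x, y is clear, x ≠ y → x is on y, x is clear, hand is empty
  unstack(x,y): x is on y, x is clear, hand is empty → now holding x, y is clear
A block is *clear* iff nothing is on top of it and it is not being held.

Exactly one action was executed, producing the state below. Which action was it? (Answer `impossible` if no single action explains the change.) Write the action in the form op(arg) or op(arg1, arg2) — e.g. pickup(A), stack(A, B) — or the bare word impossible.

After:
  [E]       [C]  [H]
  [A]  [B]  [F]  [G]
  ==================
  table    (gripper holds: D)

pickup(D)

target: towers=[A/E; B; F/C; G/H] holding=D
     unstack(E, A) → towers=[A; B; D; F/C; G/H] holding=E
     unstack(H, G) → towers=[A/E; B; D; F/C; G] holding=H
         pickup(B) → towers=[A/E; D; F/C; G/H] holding=B
         pickup(D) → towers=[A/E; B; F/C; G/H] holding=D  ← match
     unstack(C, F) → towers=[A/E; B; D; F; G/H] holding=C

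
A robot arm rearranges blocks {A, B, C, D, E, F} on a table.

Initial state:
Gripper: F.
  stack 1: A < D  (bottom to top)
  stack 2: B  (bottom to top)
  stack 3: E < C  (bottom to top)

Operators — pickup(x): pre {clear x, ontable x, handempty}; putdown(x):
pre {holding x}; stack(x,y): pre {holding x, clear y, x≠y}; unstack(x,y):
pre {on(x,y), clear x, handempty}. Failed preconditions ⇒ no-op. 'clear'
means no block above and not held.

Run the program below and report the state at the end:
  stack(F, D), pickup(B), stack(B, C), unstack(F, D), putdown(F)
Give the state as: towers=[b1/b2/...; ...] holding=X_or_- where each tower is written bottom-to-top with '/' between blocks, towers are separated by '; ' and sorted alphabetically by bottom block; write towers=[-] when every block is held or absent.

towers=[A/D; E/C/B; F] holding=-

step 1 (stack(F, D)): towers=[A/D/F; B; E/C] holding=-
step 2 (pickup(B)): towers=[A/D/F; E/C] holding=B
step 3 (stack(B, C)): towers=[A/D/F; E/C/B] holding=-
step 4 (unstack(F, D)): towers=[A/D; E/C/B] holding=F
step 5 (putdown(F)): towers=[A/D; E/C/B; F] holding=-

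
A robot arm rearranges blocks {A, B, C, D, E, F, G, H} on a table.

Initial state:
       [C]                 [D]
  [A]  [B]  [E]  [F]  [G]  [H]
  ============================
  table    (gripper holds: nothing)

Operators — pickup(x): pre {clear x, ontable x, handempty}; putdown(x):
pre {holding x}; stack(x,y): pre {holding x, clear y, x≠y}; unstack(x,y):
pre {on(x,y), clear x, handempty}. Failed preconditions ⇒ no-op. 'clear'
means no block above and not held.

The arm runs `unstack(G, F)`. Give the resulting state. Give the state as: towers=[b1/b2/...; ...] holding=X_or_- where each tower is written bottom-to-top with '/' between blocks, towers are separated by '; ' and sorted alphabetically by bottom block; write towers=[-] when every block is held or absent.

towers=[A; B/C; E; F; G; H/D] holding=-

before: towers=[A; B/C; E; F; G; H/D] holding=-
pre[unstack(G, F)]: on(G,F) ✗, clear(G) ✓, handempty ✓
on(G,F) unmet → unstack(G, F) is a no-op
after:  towers=[A; B/C; E; F; G; H/D] holding=-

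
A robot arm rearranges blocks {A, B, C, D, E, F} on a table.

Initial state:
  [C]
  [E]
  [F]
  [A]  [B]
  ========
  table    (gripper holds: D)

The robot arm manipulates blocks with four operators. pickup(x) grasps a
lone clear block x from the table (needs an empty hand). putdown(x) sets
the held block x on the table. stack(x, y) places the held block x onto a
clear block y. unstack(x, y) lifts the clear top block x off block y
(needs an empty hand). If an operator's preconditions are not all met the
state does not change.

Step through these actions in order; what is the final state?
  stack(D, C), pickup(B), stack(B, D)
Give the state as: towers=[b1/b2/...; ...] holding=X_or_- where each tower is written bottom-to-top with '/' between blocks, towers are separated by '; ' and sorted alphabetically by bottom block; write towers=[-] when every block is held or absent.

towers=[A/F/E/C/D/B] holding=-

step 1 (stack(D, C)): towers=[A/F/E/C/D; B] holding=-
step 2 (pickup(B)): towers=[A/F/E/C/D] holding=B
step 3 (stack(B, D)): towers=[A/F/E/C/D/B] holding=-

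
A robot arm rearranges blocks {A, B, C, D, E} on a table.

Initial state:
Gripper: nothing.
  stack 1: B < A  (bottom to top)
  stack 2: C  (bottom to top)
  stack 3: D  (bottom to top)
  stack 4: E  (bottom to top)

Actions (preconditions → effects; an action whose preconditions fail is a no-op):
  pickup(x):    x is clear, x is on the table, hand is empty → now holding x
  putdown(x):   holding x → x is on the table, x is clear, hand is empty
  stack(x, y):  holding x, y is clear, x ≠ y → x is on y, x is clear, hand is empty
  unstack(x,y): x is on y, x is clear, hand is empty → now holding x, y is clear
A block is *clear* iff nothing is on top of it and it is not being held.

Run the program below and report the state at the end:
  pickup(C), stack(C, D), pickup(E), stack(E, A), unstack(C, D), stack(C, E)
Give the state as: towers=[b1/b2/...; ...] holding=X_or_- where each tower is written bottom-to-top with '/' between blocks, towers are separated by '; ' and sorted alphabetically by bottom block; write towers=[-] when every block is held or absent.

towers=[B/A/E/C; D] holding=-

step 1 (pickup(C)): towers=[B/A; D; E] holding=C
step 2 (stack(C, D)): towers=[B/A; D/C; E] holding=-
step 3 (pickup(E)): towers=[B/A; D/C] holding=E
step 4 (stack(E, A)): towers=[B/A/E; D/C] holding=-
step 5 (unstack(C, D)): towers=[B/A/E; D] holding=C
step 6 (stack(C, E)): towers=[B/A/E/C; D] holding=-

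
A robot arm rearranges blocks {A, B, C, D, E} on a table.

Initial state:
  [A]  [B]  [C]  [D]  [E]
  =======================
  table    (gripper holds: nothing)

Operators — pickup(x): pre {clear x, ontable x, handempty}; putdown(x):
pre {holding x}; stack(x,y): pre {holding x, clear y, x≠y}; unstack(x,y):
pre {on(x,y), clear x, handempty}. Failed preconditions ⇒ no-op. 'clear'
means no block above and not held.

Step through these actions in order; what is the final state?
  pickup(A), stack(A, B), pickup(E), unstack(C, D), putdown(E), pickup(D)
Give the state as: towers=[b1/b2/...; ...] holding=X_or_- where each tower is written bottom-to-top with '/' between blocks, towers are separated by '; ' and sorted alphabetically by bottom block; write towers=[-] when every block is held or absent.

towers=[B/A; C; E] holding=D

step 1 (pickup(A)): towers=[B; C; D; E] holding=A
step 2 (stack(A, B)): towers=[B/A; C; D; E] holding=-
step 3 (pickup(E)): towers=[B/A; C; D] holding=E
step 4 (unstack(C, D)) [no-op]: towers=[B/A; C; D] holding=E
step 5 (putdown(E)): towers=[B/A; C; D; E] holding=-
step 6 (pickup(D)): towers=[B/A; C; E] holding=D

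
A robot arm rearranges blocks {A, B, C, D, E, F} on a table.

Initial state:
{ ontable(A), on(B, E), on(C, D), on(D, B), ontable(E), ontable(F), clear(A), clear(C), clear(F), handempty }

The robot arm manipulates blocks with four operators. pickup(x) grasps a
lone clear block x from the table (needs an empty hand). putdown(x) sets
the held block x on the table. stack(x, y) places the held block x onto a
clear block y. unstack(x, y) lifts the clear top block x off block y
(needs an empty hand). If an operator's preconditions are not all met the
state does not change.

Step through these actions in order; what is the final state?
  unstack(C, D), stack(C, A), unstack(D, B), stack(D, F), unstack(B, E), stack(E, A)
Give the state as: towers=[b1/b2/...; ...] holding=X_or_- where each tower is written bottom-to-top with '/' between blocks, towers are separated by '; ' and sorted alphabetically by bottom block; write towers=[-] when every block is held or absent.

step 1 (unstack(C, D)): towers=[A; E/B/D; F] holding=C
step 2 (stack(C, A)): towers=[A/C; E/B/D; F] holding=-
step 3 (unstack(D, B)): towers=[A/C; E/B; F] holding=D
step 4 (stack(D, F)): towers=[A/C; E/B; F/D] holding=-
step 5 (unstack(B, E)): towers=[A/C; E; F/D] holding=B
step 6 (stack(E, A)) [no-op]: towers=[A/C; E; F/D] holding=B

towers=[A/C; E; F/D] holding=B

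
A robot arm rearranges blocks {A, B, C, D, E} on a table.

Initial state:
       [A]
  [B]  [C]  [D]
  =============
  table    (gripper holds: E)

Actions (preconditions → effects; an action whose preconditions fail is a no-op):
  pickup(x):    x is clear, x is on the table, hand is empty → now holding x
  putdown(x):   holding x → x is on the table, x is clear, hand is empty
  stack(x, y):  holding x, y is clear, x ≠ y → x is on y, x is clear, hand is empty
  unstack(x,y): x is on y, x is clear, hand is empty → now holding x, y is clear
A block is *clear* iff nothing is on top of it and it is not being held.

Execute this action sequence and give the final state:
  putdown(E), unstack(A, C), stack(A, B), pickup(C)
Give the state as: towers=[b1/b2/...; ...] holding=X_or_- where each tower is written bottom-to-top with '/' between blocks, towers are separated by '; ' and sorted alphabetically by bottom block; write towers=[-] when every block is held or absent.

step 1 (putdown(E)): towers=[B; C/A; D; E] holding=-
step 2 (unstack(A, C)): towers=[B; C; D; E] holding=A
step 3 (stack(A, B)): towers=[B/A; C; D; E] holding=-
step 4 (pickup(C)): towers=[B/A; D; E] holding=C

towers=[B/A; D; E] holding=C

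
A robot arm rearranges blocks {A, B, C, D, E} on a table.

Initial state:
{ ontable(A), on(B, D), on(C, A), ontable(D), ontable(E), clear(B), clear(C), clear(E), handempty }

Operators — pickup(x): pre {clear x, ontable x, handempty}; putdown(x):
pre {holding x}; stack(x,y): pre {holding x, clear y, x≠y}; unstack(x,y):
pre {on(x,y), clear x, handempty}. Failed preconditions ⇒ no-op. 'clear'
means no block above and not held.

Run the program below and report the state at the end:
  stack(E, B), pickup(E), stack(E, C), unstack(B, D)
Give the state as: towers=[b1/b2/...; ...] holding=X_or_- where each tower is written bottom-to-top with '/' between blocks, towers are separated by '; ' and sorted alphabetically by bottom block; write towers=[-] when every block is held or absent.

step 1 (stack(E, B)) [no-op]: towers=[A/C; D/B; E] holding=-
step 2 (pickup(E)): towers=[A/C; D/B] holding=E
step 3 (stack(E, C)): towers=[A/C/E; D/B] holding=-
step 4 (unstack(B, D)): towers=[A/C/E; D] holding=B

towers=[A/C/E; D] holding=B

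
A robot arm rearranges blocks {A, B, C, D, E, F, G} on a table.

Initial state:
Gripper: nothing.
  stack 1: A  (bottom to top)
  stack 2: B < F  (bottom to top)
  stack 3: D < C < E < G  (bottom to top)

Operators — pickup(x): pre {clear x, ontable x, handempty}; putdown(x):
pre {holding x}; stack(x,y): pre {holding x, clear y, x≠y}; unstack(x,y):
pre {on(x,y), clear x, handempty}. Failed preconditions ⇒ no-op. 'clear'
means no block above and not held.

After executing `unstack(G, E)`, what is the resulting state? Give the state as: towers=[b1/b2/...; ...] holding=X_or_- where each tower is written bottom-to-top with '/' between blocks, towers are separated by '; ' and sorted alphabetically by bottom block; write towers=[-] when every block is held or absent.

towers=[A; B/F; D/C/E] holding=G

before: towers=[A; B/F; D/C/E/G] holding=-
pre[unstack(G, E)]: on(G,E) ok, clear(G) ok, handempty ok
all met → apply unstack(G, E)
after:  towers=[A; B/F; D/C/E] holding=G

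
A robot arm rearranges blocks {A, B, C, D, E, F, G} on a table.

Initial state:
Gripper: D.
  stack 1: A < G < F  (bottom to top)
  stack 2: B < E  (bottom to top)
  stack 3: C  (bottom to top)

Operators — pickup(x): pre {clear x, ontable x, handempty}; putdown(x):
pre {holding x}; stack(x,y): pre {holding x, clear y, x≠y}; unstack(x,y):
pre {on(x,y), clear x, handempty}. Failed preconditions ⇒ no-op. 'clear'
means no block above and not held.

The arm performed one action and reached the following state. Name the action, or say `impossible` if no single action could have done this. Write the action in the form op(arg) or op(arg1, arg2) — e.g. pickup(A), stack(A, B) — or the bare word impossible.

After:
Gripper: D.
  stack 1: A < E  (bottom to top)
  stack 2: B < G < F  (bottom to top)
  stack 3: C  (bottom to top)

target: towers=[A/E; B/G/F; C] holding=D
        putdown(D) → towers=[A/G/F; B/E; C; D] holding=-
       stack(D, F) → towers=[A/G/F/D; B/E; C] holding=-
       stack(D, E) → towers=[A/G/F; B/E/D; C] holding=-
       stack(D, C) → towers=[A/G/F; B/E; C/D] holding=-
none of the 4 applicable actions match → impossible

impossible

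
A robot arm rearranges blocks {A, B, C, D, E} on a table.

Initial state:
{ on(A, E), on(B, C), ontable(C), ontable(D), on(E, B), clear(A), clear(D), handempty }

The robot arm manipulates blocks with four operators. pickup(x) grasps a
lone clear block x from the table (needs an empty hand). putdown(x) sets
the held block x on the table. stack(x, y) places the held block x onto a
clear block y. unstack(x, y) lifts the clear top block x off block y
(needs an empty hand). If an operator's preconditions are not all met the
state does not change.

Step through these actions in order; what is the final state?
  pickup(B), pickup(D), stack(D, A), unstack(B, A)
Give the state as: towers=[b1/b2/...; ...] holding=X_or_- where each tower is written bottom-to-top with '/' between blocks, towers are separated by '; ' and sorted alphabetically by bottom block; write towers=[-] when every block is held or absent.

step 1 (pickup(B)) [no-op]: towers=[C/B/E/A; D] holding=-
step 2 (pickup(D)): towers=[C/B/E/A] holding=D
step 3 (stack(D, A)): towers=[C/B/E/A/D] holding=-
step 4 (unstack(B, A)) [no-op]: towers=[C/B/E/A/D] holding=-

towers=[C/B/E/A/D] holding=-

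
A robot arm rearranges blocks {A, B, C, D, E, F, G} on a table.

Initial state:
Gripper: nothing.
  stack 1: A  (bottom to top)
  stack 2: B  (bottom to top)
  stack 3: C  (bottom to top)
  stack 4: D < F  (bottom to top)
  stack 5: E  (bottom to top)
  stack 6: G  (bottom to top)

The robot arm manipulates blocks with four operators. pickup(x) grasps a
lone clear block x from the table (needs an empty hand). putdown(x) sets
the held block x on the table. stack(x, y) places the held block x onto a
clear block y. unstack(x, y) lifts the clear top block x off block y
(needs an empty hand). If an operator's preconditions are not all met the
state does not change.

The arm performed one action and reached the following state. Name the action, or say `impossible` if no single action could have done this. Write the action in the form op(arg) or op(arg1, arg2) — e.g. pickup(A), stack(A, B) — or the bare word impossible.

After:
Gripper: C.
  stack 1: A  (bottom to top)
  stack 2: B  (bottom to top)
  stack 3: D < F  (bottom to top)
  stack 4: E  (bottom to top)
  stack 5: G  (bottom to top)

target: towers=[A; B; D/F; E; G] holding=C
         pickup(B) → towers=[A; C; D/F; E; G] holding=B
     unstack(F, D) → towers=[A; B; C; D; E; G] holding=F
         pickup(G) → towers=[A; B; C; D/F; E] holding=G
         pickup(A) → towers=[B; C; D/F; E; G] holding=A
         pickup(E) → towers=[A; B; C; D/F; G] holding=E
         pickup(C) → towers=[A; B; D/F; E; G] holding=C  ← match

pickup(C)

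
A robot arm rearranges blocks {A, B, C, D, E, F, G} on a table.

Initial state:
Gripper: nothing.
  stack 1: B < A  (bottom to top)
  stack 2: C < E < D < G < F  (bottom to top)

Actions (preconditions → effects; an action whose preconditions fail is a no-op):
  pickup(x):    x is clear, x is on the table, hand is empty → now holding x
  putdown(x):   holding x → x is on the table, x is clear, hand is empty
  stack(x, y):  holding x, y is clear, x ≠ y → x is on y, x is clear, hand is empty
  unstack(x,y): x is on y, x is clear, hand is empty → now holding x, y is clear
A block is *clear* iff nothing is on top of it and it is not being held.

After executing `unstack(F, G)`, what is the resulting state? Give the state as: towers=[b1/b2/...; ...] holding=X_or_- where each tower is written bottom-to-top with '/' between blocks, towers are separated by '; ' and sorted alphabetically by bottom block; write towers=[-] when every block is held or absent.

before: towers=[B/A; C/E/D/G/F] holding=-
pre[unstack(F, G)]: on(F,G) ok, clear(F) ok, handempty ok
all met → apply unstack(F, G)
after:  towers=[B/A; C/E/D/G] holding=F

towers=[B/A; C/E/D/G] holding=F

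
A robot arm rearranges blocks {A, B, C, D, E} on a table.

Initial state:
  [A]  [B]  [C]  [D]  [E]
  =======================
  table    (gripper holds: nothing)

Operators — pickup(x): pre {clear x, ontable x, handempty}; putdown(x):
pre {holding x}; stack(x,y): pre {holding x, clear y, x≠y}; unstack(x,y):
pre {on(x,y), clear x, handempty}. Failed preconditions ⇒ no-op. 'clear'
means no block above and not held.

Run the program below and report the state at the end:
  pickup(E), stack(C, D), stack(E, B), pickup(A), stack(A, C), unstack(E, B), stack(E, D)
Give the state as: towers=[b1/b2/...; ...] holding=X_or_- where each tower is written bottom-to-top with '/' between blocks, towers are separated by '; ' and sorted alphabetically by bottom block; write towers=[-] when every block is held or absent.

step 1 (pickup(E)): towers=[A; B; C; D] holding=E
step 2 (stack(C, D)) [no-op]: towers=[A; B; C; D] holding=E
step 3 (stack(E, B)): towers=[A; B/E; C; D] holding=-
step 4 (pickup(A)): towers=[B/E; C; D] holding=A
step 5 (stack(A, C)): towers=[B/E; C/A; D] holding=-
step 6 (unstack(E, B)): towers=[B; C/A; D] holding=E
step 7 (stack(E, D)): towers=[B; C/A; D/E] holding=-

towers=[B; C/A; D/E] holding=-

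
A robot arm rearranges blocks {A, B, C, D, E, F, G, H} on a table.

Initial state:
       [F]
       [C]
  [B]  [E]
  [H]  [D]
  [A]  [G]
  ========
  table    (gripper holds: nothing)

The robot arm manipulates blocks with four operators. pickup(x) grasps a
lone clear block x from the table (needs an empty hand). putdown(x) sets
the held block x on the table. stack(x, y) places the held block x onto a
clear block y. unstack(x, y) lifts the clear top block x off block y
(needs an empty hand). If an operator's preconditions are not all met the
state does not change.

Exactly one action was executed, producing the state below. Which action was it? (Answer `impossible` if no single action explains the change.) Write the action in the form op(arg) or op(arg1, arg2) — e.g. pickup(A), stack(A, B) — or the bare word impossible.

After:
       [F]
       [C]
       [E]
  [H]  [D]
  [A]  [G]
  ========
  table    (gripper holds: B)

unstack(B, H)

target: towers=[A/H; G/D/E/C/F] holding=B
     unstack(B, H) → towers=[A/H; G/D/E/C/F] holding=B  ← match
     unstack(F, C) → towers=[A/H/B; G/D/E/C] holding=F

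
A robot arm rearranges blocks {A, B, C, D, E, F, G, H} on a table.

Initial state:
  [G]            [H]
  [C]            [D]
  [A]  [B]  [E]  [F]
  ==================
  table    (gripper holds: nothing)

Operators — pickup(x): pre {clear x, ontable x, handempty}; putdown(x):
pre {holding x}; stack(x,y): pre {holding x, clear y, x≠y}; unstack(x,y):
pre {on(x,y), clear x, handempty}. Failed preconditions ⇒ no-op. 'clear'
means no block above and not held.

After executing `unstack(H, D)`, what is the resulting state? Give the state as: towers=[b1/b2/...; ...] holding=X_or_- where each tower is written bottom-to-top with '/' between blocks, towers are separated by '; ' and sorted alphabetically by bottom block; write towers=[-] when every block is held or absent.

towers=[A/C/G; B; E; F/D] holding=H

before: towers=[A/C/G; B; E; F/D/H] holding=-
pre[unstack(H, D)]: on(H,D) ok, clear(H) ok, handempty ok
all met → apply unstack(H, D)
after:  towers=[A/C/G; B; E; F/D] holding=H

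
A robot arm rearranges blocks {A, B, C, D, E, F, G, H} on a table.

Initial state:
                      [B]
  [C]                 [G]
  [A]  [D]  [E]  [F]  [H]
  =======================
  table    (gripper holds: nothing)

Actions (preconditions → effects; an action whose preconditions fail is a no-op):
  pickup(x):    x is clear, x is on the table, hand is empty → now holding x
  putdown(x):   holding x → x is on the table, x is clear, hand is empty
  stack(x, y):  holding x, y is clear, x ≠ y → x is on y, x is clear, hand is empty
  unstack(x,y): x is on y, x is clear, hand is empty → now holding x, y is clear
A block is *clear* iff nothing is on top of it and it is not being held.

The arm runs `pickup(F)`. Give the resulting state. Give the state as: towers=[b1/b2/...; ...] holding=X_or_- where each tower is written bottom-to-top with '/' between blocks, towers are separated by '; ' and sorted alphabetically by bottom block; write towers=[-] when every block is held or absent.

towers=[A/C; D; E; H/G/B] holding=F

before: towers=[A/C; D; E; F; H/G/B] holding=-
pre[pickup(F)]: clear(F) ok, ontable(F) ok, handempty ok
all met → apply pickup(F)
after:  towers=[A/C; D; E; H/G/B] holding=F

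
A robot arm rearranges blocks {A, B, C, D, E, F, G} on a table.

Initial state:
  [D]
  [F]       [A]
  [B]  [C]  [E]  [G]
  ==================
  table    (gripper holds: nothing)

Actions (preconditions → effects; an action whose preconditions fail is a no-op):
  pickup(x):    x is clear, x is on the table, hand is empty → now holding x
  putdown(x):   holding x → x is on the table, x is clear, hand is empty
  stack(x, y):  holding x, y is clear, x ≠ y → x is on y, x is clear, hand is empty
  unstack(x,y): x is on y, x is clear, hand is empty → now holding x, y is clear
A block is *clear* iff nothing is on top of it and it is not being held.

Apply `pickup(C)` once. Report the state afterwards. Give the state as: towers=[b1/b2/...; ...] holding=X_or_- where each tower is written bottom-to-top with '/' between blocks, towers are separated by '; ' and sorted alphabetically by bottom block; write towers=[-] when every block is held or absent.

before: towers=[B/F/D; C; E/A; G] holding=-
pre[pickup(C)]: clear(C) yes, ontable(C) yes, handempty yes
all met → apply pickup(C)
after:  towers=[B/F/D; E/A; G] holding=C

towers=[B/F/D; E/A; G] holding=C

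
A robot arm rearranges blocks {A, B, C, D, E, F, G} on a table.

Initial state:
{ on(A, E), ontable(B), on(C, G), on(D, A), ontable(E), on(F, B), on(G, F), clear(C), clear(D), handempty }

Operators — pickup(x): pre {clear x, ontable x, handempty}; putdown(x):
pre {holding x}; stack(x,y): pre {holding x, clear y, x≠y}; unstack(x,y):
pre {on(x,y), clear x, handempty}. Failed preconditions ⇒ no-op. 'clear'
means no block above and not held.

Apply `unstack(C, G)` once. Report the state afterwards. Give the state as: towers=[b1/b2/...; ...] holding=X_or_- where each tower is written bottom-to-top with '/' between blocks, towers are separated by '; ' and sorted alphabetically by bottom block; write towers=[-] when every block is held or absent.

before: towers=[B/F/G/C; E/A/D] holding=-
pre[unstack(C, G)]: on(C,G) ok, clear(C) ok, handempty ok
all met → apply unstack(C, G)
after:  towers=[B/F/G; E/A/D] holding=C

towers=[B/F/G; E/A/D] holding=C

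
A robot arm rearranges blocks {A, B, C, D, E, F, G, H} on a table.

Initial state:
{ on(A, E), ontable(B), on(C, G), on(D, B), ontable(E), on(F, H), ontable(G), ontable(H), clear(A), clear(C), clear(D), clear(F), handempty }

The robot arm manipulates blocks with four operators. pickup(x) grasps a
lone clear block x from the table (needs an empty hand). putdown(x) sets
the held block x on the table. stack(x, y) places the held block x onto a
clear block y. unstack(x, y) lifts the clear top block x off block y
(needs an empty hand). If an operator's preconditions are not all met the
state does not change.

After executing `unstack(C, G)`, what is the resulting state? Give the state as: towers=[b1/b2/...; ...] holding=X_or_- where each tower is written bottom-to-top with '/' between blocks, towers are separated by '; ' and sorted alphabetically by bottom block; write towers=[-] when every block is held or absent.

before: towers=[B/D; E/A; G/C; H/F] holding=-
pre[unstack(C, G)]: on(C,G) yes, clear(C) yes, handempty yes
all met → apply unstack(C, G)
after:  towers=[B/D; E/A; G; H/F] holding=C

towers=[B/D; E/A; G; H/F] holding=C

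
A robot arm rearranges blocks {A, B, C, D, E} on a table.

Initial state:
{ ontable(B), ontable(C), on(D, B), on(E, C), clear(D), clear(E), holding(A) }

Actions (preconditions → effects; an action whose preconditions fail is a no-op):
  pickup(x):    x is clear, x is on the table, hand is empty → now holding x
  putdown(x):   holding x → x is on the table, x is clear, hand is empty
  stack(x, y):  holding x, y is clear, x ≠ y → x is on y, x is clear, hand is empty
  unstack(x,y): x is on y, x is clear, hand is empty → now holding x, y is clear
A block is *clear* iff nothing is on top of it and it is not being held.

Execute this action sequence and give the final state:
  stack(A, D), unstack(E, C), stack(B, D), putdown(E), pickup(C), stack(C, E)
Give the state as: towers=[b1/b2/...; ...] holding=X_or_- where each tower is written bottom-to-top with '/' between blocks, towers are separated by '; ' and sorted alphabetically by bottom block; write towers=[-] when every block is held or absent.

step 1 (stack(A, D)): towers=[B/D/A; C/E] holding=-
step 2 (unstack(E, C)): towers=[B/D/A; C] holding=E
step 3 (stack(B, D)) [no-op]: towers=[B/D/A; C] holding=E
step 4 (putdown(E)): towers=[B/D/A; C; E] holding=-
step 5 (pickup(C)): towers=[B/D/A; E] holding=C
step 6 (stack(C, E)): towers=[B/D/A; E/C] holding=-

towers=[B/D/A; E/C] holding=-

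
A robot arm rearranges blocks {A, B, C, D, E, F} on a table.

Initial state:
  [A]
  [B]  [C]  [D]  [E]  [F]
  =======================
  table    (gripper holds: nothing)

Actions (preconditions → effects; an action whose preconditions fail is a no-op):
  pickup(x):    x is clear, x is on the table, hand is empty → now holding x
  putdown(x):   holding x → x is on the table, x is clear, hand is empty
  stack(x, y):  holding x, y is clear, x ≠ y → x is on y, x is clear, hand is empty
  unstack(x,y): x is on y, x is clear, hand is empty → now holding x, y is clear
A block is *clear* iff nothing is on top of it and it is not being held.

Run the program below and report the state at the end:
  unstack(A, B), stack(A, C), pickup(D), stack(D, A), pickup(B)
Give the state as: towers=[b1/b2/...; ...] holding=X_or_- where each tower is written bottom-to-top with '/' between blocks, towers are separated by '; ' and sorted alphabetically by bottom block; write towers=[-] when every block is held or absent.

towers=[C/A/D; E; F] holding=B

step 1 (unstack(A, B)): towers=[B; C; D; E; F] holding=A
step 2 (stack(A, C)): towers=[B; C/A; D; E; F] holding=-
step 3 (pickup(D)): towers=[B; C/A; E; F] holding=D
step 4 (stack(D, A)): towers=[B; C/A/D; E; F] holding=-
step 5 (pickup(B)): towers=[C/A/D; E; F] holding=B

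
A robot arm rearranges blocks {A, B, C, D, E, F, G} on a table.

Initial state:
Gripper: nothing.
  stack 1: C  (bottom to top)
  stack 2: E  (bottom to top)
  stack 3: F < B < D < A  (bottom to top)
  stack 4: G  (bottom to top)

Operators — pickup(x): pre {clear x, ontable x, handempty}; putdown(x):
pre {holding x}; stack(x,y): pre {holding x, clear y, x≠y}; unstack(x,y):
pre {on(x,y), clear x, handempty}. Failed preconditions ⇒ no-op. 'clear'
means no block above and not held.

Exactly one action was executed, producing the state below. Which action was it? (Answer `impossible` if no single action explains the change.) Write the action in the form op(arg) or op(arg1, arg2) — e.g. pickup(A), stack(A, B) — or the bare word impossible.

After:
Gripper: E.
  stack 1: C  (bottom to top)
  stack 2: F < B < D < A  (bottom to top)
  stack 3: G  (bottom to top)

target: towers=[C; F/B/D/A; G] holding=E
         pickup(G) → towers=[C; E; F/B/D/A] holding=G
     unstack(A, D) → towers=[C; E; F/B/D; G] holding=A
         pickup(E) → towers=[C; F/B/D/A; G] holding=E  ← match
         pickup(C) → towers=[E; F/B/D/A; G] holding=C

pickup(E)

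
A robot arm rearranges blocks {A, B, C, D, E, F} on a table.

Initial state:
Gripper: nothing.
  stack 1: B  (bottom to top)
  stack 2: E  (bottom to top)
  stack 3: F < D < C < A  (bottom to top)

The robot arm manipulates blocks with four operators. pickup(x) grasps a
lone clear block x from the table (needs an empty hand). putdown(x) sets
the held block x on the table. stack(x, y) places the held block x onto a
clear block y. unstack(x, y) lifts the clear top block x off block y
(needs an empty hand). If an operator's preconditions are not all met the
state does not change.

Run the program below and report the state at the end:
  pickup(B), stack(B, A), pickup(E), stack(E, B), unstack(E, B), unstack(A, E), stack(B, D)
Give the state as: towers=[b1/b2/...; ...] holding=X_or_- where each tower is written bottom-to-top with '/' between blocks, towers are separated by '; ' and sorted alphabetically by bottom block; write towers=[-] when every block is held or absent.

step 1 (pickup(B)): towers=[E; F/D/C/A] holding=B
step 2 (stack(B, A)): towers=[E; F/D/C/A/B] holding=-
step 3 (pickup(E)): towers=[F/D/C/A/B] holding=E
step 4 (stack(E, B)): towers=[F/D/C/A/B/E] holding=-
step 5 (unstack(E, B)): towers=[F/D/C/A/B] holding=E
step 6 (unstack(A, E)) [no-op]: towers=[F/D/C/A/B] holding=E
step 7 (stack(B, D)) [no-op]: towers=[F/D/C/A/B] holding=E

towers=[F/D/C/A/B] holding=E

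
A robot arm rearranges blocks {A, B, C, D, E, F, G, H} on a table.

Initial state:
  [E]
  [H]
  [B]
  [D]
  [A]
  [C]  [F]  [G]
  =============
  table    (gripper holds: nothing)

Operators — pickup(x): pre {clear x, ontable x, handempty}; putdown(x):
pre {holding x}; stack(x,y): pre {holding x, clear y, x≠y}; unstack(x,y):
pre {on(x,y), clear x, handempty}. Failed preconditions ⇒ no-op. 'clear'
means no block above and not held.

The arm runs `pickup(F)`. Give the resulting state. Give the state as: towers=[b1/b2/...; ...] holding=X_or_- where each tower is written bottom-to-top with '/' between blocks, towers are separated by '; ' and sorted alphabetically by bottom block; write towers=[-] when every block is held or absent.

towers=[C/A/D/B/H/E; G] holding=F

before: towers=[C/A/D/B/H/E; F; G] holding=-
pre[pickup(F)]: clear(F) ✓, ontable(F) ✓, handempty ✓
all met → apply pickup(F)
after:  towers=[C/A/D/B/H/E; G] holding=F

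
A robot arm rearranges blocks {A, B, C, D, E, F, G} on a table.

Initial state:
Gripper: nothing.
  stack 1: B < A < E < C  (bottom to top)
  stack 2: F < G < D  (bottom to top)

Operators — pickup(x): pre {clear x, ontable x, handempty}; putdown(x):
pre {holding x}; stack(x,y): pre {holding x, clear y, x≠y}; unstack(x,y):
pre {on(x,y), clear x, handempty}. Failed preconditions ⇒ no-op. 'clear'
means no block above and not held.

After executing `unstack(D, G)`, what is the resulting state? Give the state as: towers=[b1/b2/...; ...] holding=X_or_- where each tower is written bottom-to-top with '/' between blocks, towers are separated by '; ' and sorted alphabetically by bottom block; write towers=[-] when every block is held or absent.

before: towers=[B/A/E/C; F/G/D] holding=-
pre[unstack(D, G)]: on(D,G) yes, clear(D) yes, handempty yes
all met → apply unstack(D, G)
after:  towers=[B/A/E/C; F/G] holding=D

towers=[B/A/E/C; F/G] holding=D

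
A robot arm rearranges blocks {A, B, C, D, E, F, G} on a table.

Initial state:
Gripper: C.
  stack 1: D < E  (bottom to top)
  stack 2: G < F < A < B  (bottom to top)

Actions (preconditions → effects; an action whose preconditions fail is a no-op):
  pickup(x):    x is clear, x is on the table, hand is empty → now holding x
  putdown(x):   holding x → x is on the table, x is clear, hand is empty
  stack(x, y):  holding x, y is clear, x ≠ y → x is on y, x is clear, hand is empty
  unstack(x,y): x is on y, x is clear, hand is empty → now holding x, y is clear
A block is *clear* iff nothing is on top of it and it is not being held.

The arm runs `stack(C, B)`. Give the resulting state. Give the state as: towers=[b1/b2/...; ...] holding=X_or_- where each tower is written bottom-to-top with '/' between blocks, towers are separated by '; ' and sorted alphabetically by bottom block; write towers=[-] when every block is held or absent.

towers=[D/E; G/F/A/B/C] holding=-

before: towers=[D/E; G/F/A/B] holding=C
pre[stack(C, B)]: holding(C) ok, clear(B) ok, C≠B ok
all met → apply stack(C, B)
after:  towers=[D/E; G/F/A/B/C] holding=-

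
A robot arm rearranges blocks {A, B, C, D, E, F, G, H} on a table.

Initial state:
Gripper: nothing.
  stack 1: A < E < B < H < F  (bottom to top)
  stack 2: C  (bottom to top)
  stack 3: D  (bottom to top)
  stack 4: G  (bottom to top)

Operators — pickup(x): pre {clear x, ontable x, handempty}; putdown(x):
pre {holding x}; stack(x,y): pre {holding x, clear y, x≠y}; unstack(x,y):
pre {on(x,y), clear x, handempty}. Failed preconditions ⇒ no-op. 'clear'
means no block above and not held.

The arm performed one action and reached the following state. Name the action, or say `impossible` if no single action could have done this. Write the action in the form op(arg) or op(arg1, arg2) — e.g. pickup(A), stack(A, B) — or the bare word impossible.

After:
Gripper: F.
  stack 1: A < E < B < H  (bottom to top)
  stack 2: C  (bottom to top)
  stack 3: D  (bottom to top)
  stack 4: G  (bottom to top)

target: towers=[A/E/B/H; C; D; G] holding=F
         pickup(G) → towers=[A/E/B/H/F; C; D] holding=G
     unstack(F, H) → towers=[A/E/B/H; C; D; G] holding=F  ← match
         pickup(D) → towers=[A/E/B/H/F; C; G] holding=D
         pickup(C) → towers=[A/E/B/H/F; D; G] holding=C

unstack(F, H)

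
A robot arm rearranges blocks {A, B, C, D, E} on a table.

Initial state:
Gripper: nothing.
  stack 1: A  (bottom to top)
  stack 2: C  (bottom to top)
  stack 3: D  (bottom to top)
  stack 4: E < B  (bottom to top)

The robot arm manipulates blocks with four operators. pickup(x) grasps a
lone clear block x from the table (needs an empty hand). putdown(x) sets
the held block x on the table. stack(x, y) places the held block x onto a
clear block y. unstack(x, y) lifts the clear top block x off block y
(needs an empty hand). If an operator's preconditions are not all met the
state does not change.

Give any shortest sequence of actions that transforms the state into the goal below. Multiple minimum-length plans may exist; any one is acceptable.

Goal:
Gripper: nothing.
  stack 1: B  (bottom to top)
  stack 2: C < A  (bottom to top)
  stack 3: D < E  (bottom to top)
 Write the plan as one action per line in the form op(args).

step 1 (unstack(B, E)): towers=[A; C; D; E] holding=B
step 2 (putdown(B)): towers=[A; B; C; D; E] holding=-
step 3 (pickup(A)): towers=[B; C; D; E] holding=A
step 4 (stack(A, C)): towers=[B; C/A; D; E] holding=-
step 5 (pickup(E)): towers=[B; C/A; D] holding=E
step 6 (stack(E, D)): towers=[B; C/A; D/E] holding=-
goal check: towers=[B; C/A; D/E] holding=- — reached (length 6, optimal by BFS)

unstack(B, E)
putdown(B)
pickup(A)
stack(A, C)
pickup(E)
stack(E, D)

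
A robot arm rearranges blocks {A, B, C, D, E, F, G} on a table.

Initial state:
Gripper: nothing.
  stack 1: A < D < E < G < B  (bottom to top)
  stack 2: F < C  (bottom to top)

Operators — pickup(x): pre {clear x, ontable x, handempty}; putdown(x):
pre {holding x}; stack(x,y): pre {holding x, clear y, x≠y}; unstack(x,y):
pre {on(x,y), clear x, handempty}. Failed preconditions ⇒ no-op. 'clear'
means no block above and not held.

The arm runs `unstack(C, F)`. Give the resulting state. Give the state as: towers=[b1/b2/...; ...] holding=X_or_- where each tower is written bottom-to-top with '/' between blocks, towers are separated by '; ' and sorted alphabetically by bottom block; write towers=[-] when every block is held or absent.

towers=[A/D/E/G/B; F] holding=C

before: towers=[A/D/E/G/B; F/C] holding=-
pre[unstack(C, F)]: on(C,F) yes, clear(C) yes, handempty yes
all met → apply unstack(C, F)
after:  towers=[A/D/E/G/B; F] holding=C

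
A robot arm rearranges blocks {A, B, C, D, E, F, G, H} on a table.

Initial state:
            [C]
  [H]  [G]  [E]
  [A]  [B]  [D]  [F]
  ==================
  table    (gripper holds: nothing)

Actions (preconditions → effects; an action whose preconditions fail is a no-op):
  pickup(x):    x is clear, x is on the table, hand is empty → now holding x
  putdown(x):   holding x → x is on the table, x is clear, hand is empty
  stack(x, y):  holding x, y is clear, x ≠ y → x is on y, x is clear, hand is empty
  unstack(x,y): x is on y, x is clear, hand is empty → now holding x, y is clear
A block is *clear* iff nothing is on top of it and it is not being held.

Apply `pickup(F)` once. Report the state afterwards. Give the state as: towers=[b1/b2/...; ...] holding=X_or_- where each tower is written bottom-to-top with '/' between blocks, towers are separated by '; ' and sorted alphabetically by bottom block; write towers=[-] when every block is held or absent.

before: towers=[A/H; B/G; D/E/C; F] holding=-
pre[pickup(F)]: clear(F) yes, ontable(F) yes, handempty yes
all met → apply pickup(F)
after:  towers=[A/H; B/G; D/E/C] holding=F

towers=[A/H; B/G; D/E/C] holding=F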